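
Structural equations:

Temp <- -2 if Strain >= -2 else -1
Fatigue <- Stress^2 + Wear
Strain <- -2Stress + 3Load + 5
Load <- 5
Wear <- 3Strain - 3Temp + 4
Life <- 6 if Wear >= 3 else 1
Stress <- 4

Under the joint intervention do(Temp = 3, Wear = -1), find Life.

Under do(Temp = 3, Wear = -1), each intervened variable's structural equation is replaced by its fixed value.
Life = 6 if Wear >= 3 else 1  [with Wear=-1]  = 1

1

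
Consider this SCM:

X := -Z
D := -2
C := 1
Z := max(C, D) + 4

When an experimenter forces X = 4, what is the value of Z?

5

Under do(X=4), the mechanism X := -Z is discarded; X is fixed at 4.
Since Z is not a descendant of the intervened variable, it is unaffected.
Z = max(C, D) + 4  [with C=1, D=-2]  = 5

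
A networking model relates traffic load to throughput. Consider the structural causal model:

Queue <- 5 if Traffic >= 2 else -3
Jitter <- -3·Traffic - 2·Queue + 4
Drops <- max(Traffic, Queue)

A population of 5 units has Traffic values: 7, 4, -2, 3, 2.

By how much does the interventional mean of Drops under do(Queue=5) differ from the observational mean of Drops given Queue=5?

-0.1

Every unit gets Queue=5 under the intervention. Drops values become 7, 5, 5, 5, 5; E[Drops|do(Queue=5)] = 5.4.
E[Drops|Queue=5] averages over only the 4 units with Queue=5 (Traffic = 7, 4, 3, 2): Drops = 7, 5, 5, 5, mean 5.5.
Difference = 5.4 − 5.5 = -0.1.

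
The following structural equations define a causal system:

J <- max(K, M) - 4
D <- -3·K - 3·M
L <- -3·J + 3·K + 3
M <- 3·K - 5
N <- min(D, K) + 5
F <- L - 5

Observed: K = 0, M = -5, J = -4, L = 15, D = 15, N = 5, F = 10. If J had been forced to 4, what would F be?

-14

The intervention breaks the incoming arrows to J: J <- max(K, M) - 4 no longer applies, and J = 4.
L = -3·J + 3·K + 3  [with J=4, K=0]  = -9
F = L - 5  [with L=-9]  = -14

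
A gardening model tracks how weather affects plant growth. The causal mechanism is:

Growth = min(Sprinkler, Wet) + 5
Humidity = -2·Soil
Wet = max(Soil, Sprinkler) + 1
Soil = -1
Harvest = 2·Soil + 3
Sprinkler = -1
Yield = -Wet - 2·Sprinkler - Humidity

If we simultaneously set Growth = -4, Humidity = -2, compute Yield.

The joint intervention fixes Growth = -4, Humidity = -2, removing each variable's own equation.
Wet = max(Soil, Sprinkler) + 1  [with Soil=-1, Sprinkler=-1]  = 0
Yield = -Wet - 2·Sprinkler - Humidity  [with Wet=0, Sprinkler=-1, Humidity=-2]  = 4

4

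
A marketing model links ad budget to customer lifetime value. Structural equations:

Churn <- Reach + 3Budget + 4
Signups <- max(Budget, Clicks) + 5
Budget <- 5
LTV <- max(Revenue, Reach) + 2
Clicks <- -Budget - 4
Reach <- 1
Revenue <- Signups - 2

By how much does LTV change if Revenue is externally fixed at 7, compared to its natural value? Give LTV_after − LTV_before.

-1

Intervening sets Revenue = 7 and removes its equation (Revenue <- Signups - 2).
LTV = max(Revenue, Reach) + 2  [with Revenue=7, Reach=1]  = 9
Without intervention: Clicks = -Budget - 4  [with Budget=5]  = -9; Signups = max(Budget, Clicks) + 5  [with Budget=5, Clicks=-9]  = 10; Revenue = Signups - 2  [with Signups=10]  = 8; LTV = max(Revenue, Reach) + 2  [with Revenue=8, Reach=1]  = 10.
Change = 9 − 10 = -1.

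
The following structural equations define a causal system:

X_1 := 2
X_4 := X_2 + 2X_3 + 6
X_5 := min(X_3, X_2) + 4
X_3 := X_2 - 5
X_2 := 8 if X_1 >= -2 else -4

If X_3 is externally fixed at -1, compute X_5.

3

do(X_3=-1) replaces the equation X_3 := X_2 - 5 with the constant X_3 = -1.
X_2 = 8 if X_1 >= -2 else -4  [with X_1=2]  = 8
X_5 = min(X_3, X_2) + 4  [with X_3=-1, X_2=8]  = 3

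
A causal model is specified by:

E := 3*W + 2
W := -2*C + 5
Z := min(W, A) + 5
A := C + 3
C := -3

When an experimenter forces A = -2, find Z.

do(A=-2) replaces the equation A := C + 3 with the constant A = -2.
W = -2*C + 5  [with C=-3]  = 11
Z = min(W, A) + 5  [with W=11, A=-2]  = 3

3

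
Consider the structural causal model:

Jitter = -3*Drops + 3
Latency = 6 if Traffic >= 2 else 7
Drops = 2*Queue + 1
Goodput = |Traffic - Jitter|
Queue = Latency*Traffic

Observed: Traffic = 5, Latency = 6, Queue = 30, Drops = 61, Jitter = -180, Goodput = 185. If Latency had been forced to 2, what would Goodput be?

Under do(Latency=2), the mechanism Latency = 6 if Traffic >= 2 else 7 is discarded; Latency is fixed at 2.
Queue = Latency*Traffic  [with Latency=2, Traffic=5]  = 10
Drops = 2*Queue + 1  [with Queue=10]  = 21
Jitter = -3*Drops + 3  [with Drops=21]  = -60
Goodput = |Traffic - Jitter|  [with Traffic=5, Jitter=-60]  = 65

65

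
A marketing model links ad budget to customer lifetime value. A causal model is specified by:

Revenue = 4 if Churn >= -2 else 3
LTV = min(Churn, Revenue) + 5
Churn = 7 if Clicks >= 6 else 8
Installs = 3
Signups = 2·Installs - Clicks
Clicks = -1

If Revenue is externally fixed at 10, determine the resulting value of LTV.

13

The intervention breaks the incoming arrows to Revenue: Revenue = 4 if Churn >= -2 else 3 no longer applies, and Revenue = 10.
Churn = 7 if Clicks >= 6 else 8  [with Clicks=-1]  = 8
LTV = min(Churn, Revenue) + 5  [with Churn=8, Revenue=10]  = 13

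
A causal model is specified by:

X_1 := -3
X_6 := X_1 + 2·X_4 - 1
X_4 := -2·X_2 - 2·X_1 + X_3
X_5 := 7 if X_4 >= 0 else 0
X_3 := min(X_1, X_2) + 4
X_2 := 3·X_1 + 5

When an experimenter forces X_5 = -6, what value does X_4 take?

The intervention breaks the incoming arrows to X_5: X_5 := 7 if X_4 >= 0 else 0 no longer applies, and X_5 = -6.
Since X_4 is not a descendant of the intervened variable, it is unaffected.
X_2 = 3·X_1 + 5  [with X_1=-3]  = -4
X_3 = min(X_1, X_2) + 4  [with X_1=-3, X_2=-4]  = 0
X_4 = -2·X_2 - 2·X_1 + X_3  [with X_2=-4, X_1=-3, X_3=0]  = 14

14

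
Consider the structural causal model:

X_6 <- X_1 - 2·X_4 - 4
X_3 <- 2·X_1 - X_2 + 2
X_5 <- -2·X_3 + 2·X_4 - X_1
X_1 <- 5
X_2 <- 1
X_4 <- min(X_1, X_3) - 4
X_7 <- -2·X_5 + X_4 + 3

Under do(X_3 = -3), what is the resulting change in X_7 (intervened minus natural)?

The intervention breaks the incoming arrows to X_3: X_3 <- 2·X_1 - X_2 + 2 no longer applies, and X_3 = -3.
X_4 = min(X_1, X_3) - 4  [with X_1=5, X_3=-3]  = -7
X_5 = -2·X_3 + 2·X_4 - X_1  [with X_3=-3, X_4=-7, X_1=5]  = -13
X_7 = -2·X_5 + X_4 + 3  [with X_5=-13, X_4=-7]  = 22
Without intervention: X_3 = 2·X_1 - X_2 + 2  [with X_1=5, X_2=1]  = 11; X_4 = min(X_1, X_3) - 4  [with X_1=5, X_3=11]  = 1; X_5 = -2·X_3 + 2·X_4 - X_1  [with X_3=11, X_4=1, X_1=5]  = -25; X_7 = -2·X_5 + X_4 + 3  [with X_5=-25, X_4=1]  = 54.
Change = 22 − 54 = -32.

-32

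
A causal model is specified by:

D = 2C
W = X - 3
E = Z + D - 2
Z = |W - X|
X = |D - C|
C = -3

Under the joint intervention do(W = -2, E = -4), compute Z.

Setting W = -2, E = -4 by intervention discards those variables' equations.
D = 2C  [with C=-3]  = -6
X = |D - C|  [with D=-6, C=-3]  = 3
Z = |W - X|  [with W=-2, X=3]  = 5

5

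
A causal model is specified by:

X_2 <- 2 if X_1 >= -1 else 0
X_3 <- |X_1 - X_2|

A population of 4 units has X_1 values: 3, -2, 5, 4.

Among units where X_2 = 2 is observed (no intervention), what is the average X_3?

2

Observing X_2=2 restricts to units where X_2's equation naturally yields 2: X_1 ∈ {3, 5, 4}. In that subpopulation X_3 = 1, 3, 2, mean 2.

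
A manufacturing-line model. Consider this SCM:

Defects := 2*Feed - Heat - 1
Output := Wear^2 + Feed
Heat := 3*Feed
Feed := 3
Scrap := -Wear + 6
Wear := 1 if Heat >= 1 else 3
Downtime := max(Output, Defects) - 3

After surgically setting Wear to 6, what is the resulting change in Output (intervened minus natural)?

The intervention breaks the incoming arrows to Wear: Wear := 1 if Heat >= 1 else 3 no longer applies, and Wear = 6.
Output = Wear^2 + Feed  [with Wear=6, Feed=3]  = 39
Without intervention: Heat = 3*Feed  [with Feed=3]  = 9; Wear = 1 if Heat >= 1 else 3  [with Heat=9]  = 1; Output = Wear^2 + Feed  [with Wear=1, Feed=3]  = 4.
Change = 39 − 4 = 35.

35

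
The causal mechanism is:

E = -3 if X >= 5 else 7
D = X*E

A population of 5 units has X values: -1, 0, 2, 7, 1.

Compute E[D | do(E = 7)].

do(E=7) breaks E's dependence on X. With E=7 fixed, D across the units is -7, 0, 14, 49, 7, mean 12.6.

12.6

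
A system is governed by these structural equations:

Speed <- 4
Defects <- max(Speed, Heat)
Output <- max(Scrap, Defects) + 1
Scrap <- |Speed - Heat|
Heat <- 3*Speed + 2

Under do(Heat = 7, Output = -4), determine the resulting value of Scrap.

The joint intervention fixes Heat = 7, Output = -4, removing each variable's own equation.
Scrap = |Speed - Heat|  [with Speed=4, Heat=7]  = 3

3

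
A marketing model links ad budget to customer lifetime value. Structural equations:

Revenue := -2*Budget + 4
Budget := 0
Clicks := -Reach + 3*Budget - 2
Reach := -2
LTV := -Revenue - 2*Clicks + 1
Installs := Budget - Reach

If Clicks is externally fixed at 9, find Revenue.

4

do(Clicks=9) replaces the equation Clicks := -Reach + 3*Budget - 2 with the constant Clicks = 9.
Revenue is not downstream of the intervention, so its value is determined by the original equations.
Revenue = -2*Budget + 4  [with Budget=0]  = 4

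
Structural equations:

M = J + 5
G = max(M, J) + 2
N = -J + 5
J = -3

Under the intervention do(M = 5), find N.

Under do(M=5), the mechanism M = J + 5 is discarded; M is fixed at 5.
Since N is not a descendant of the intervened variable, it is unaffected.
N = -J + 5  [with J=-3]  = 8

8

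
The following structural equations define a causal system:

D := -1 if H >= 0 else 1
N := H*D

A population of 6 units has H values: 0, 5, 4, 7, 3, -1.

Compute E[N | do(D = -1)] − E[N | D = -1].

Every unit gets D=-1 under the intervention. N values become 0, -5, -4, -7, -3, 1; E[N|do(D=-1)] = -3.
E[N|D=-1] averages over only the 5 units with D=-1 (H = 0, 5, 4, 7, 3): N = 0, -5, -4, -7, -3, mean -3.8.
Difference = -3 − (-3.8) = 0.8.

0.8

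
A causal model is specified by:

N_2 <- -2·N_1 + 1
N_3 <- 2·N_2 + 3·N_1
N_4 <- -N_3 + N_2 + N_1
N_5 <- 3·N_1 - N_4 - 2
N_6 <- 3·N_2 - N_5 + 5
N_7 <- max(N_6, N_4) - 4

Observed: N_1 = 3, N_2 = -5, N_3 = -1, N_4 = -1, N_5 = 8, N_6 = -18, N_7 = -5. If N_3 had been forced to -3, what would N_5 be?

do(N_3=-3) replaces the equation N_3 <- 2·N_2 + 3·N_1 with the constant N_3 = -3.
N_2 = -2·N_1 + 1  [with N_1=3]  = -5
N_4 = -N_3 + N_2 + N_1  [with N_3=-3, N_2=-5, N_1=3]  = 1
N_5 = 3·N_1 - N_4 - 2  [with N_1=3, N_4=1]  = 6

6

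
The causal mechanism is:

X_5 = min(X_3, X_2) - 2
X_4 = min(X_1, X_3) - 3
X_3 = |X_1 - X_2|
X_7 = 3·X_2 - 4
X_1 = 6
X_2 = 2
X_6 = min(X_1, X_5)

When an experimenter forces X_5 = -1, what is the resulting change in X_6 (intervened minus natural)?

-1

The intervention breaks the incoming arrows to X_5: X_5 = min(X_3, X_2) - 2 no longer applies, and X_5 = -1.
X_6 = min(X_1, X_5)  [with X_1=6, X_5=-1]  = -1
Without intervention: X_3 = |X_1 - X_2|  [with X_1=6, X_2=2]  = 4; X_5 = min(X_3, X_2) - 2  [with X_3=4, X_2=2]  = 0; X_6 = min(X_1, X_5)  [with X_1=6, X_5=0]  = 0.
Change = -1 − 0 = -1.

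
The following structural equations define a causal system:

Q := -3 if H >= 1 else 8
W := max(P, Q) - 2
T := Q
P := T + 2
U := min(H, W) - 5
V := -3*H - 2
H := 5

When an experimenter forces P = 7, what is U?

0

Under do(P=7), the mechanism P := T + 2 is discarded; P is fixed at 7.
Q = -3 if H >= 1 else 8  [with H=5]  = -3
W = max(P, Q) - 2  [with P=7, Q=-3]  = 5
U = min(H, W) - 5  [with H=5, W=5]  = 0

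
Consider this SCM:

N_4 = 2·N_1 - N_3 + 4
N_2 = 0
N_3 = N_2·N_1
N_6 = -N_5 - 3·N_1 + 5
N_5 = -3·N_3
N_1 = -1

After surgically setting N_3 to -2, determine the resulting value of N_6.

The intervention breaks the incoming arrows to N_3: N_3 = N_2·N_1 no longer applies, and N_3 = -2.
N_5 = -3·N_3  [with N_3=-2]  = 6
N_6 = -N_5 - 3·N_1 + 5  [with N_5=6, N_1=-1]  = 2

2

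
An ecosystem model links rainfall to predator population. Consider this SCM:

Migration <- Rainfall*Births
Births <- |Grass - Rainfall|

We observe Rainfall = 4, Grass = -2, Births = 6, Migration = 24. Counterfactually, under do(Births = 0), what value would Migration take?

0

The intervention breaks the incoming arrows to Births: Births <- |Grass - Rainfall| no longer applies, and Births = 0.
Migration = Rainfall*Births  [with Rainfall=4, Births=0]  = 0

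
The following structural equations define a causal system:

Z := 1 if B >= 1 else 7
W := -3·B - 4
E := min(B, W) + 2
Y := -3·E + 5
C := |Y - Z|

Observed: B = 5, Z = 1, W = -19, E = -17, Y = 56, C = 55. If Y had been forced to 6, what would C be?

5

The intervention breaks the incoming arrows to Y: Y := -3·E + 5 no longer applies, and Y = 6.
Z = 1 if B >= 1 else 7  [with B=5]  = 1
C = |Y - Z|  [with Y=6, Z=1]  = 5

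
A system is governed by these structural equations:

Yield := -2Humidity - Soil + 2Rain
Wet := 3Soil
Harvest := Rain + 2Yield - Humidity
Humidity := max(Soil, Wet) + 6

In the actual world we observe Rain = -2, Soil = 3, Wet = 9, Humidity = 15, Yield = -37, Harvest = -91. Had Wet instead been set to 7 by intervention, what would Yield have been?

do(Wet=7) replaces the equation Wet := 3Soil with the constant Wet = 7.
Humidity = max(Soil, Wet) + 6  [with Soil=3, Wet=7]  = 13
Yield = -2Humidity - Soil + 2Rain  [with Humidity=13, Soil=3, Rain=-2]  = -33

-33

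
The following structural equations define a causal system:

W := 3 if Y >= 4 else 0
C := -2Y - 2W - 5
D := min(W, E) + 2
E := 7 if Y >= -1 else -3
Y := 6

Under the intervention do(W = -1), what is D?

do(W=-1) replaces the equation W := 3 if Y >= 4 else 0 with the constant W = -1.
E = 7 if Y >= -1 else -3  [with Y=6]  = 7
D = min(W, E) + 2  [with W=-1, E=7]  = 1

1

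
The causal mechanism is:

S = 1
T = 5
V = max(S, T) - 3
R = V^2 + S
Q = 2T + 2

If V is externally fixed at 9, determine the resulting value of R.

The intervention breaks the incoming arrows to V: V = max(S, T) - 3 no longer applies, and V = 9.
R = V^2 + S  [with V=9, S=1]  = 82

82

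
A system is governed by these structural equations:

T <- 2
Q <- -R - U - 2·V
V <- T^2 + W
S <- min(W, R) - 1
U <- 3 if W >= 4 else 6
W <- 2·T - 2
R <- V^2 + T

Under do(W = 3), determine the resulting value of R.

do(W=3) replaces the equation W <- 2·T - 2 with the constant W = 3.
V = T^2 + W  [with T=2, W=3]  = 7
R = V^2 + T  [with V=7, T=2]  = 51

51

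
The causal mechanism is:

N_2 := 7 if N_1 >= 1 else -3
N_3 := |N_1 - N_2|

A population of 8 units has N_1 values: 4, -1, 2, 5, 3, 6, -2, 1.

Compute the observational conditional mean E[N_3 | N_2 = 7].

3.5

E[N_3|N_2=7] averages over only the 6 units with N_2=7 (N_1 = 4, 2, 5, 3, 6, 1): N_3 = 3, 5, 2, 4, 1, 6, mean 3.5.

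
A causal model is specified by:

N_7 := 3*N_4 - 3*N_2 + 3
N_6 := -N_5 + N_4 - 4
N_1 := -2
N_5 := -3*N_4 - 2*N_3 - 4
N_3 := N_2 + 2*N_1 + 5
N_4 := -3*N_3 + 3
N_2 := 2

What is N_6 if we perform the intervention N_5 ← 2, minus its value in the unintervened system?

6

The intervention breaks the incoming arrows to N_5: N_5 := -3*N_4 - 2*N_3 - 4 no longer applies, and N_5 = 2.
N_3 = N_2 + 2*N_1 + 5  [with N_2=2, N_1=-2]  = 3
N_4 = -3*N_3 + 3  [with N_3=3]  = -6
N_6 = -N_5 + N_4 - 4  [with N_5=2, N_4=-6]  = -12
Without intervention: N_3 = N_2 + 2*N_1 + 5  [with N_2=2, N_1=-2]  = 3; N_4 = -3*N_3 + 3  [with N_3=3]  = -6; N_5 = -3*N_4 - 2*N_3 - 4  [with N_4=-6, N_3=3]  = 8; N_6 = -N_5 + N_4 - 4  [with N_5=8, N_4=-6]  = -18.
Change = -12 − (-18) = 6.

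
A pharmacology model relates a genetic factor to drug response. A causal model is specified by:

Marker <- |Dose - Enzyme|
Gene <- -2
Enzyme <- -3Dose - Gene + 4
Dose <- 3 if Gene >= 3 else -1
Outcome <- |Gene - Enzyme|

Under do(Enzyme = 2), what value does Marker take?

3

The intervention breaks the incoming arrows to Enzyme: Enzyme <- -3Dose - Gene + 4 no longer applies, and Enzyme = 2.
Dose = 3 if Gene >= 3 else -1  [with Gene=-2]  = -1
Marker = |Dose - Enzyme|  [with Dose=-1, Enzyme=2]  = 3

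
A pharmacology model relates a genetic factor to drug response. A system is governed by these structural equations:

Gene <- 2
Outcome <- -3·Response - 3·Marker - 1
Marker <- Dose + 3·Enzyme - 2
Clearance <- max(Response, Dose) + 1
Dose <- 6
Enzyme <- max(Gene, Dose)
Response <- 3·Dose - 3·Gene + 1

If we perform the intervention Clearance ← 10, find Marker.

do(Clearance=10) replaces the equation Clearance <- max(Response, Dose) + 1 with the constant Clearance = 10.
No directed path runs from Clearance to Marker, so Marker keeps its natural value.
Enzyme = max(Gene, Dose)  [with Gene=2, Dose=6]  = 6
Marker = Dose + 3·Enzyme - 2  [with Dose=6, Enzyme=6]  = 22

22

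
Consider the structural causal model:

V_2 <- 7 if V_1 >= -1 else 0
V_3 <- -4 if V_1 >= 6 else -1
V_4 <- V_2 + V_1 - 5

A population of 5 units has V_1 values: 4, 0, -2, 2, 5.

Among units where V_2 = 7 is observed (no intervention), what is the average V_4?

Observing V_2=7 restricts to units where V_2's equation naturally yields 7: V_1 ∈ {4, 0, 2, 5}. In that subpopulation V_4 = 6, 2, 4, 7, mean 4.75.

4.75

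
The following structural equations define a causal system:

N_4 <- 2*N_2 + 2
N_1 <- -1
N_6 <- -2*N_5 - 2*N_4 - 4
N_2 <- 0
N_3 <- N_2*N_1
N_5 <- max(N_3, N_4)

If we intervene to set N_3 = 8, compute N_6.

The intervention breaks the incoming arrows to N_3: N_3 <- N_2*N_1 no longer applies, and N_3 = 8.
N_4 = 2*N_2 + 2  [with N_2=0]  = 2
N_5 = max(N_3, N_4)  [with N_3=8, N_4=2]  = 8
N_6 = -2*N_5 - 2*N_4 - 4  [with N_5=8, N_4=2]  = -24

-24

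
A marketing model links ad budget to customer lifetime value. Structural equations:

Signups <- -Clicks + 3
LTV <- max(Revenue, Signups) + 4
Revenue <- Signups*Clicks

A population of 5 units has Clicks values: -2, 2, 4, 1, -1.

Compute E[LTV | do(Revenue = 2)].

7

Every unit gets Revenue=2 under the intervention. LTV values become 9, 6, 6, 6, 8; E[LTV|do(Revenue=2)] = 7.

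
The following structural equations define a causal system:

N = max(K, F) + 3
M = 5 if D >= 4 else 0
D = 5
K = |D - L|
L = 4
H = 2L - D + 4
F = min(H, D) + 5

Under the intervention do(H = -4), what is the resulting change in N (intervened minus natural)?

-9

The intervention breaks the incoming arrows to H: H = 2L - D + 4 no longer applies, and H = -4.
F = min(H, D) + 5  [with H=-4, D=5]  = 1
K = |D - L|  [with D=5, L=4]  = 1
N = max(K, F) + 3  [with K=1, F=1]  = 4
Without intervention: H = 2L - D + 4  [with L=4, D=5]  = 7; F = min(H, D) + 5  [with H=7, D=5]  = 10; K = |D - L|  [with D=5, L=4]  = 1; N = max(K, F) + 3  [with K=1, F=10]  = 13.
Change = 4 − 13 = -9.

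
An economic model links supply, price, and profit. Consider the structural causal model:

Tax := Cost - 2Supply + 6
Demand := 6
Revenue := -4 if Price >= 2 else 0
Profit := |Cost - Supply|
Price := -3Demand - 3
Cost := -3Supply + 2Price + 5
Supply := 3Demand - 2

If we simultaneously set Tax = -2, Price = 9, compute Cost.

Under do(Tax = -2, Price = 9), each intervened variable's structural equation is replaced by its fixed value.
Supply = 3Demand - 2  [with Demand=6]  = 16
Cost = -3Supply + 2Price + 5  [with Supply=16, Price=9]  = -25

-25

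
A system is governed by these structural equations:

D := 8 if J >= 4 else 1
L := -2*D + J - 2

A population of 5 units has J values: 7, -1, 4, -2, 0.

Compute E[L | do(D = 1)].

do(D=1) breaks D's dependence on J. With D=1 fixed, L across the units is 3, -5, 0, -6, -4, mean -2.4.

-2.4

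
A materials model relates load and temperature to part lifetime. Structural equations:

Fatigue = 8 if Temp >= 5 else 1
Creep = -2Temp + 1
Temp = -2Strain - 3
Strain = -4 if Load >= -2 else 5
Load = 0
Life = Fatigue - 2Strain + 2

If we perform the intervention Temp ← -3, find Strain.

-4

Under do(Temp=-3), the mechanism Temp = -2Strain - 3 is discarded; Temp is fixed at -3.
Since Strain is not a descendant of the intervened variable, it is unaffected.
Strain = -4 if Load >= -2 else 5  [with Load=0]  = -4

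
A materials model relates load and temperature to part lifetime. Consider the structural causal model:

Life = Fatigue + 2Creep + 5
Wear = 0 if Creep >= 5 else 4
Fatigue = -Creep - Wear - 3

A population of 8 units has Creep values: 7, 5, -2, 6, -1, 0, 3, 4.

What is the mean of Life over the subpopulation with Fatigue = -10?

5

E[Life|Fatigue=-10] averages over only the 2 units with Fatigue=-10 (Creep = 7, 3): Life = 9, 1, mean 5.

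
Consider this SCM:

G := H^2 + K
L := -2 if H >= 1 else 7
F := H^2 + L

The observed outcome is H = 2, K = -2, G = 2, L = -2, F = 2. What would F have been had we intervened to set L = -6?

Intervening sets L = -6 and removes its equation (L := -2 if H >= 1 else 7).
F = H^2 + L  [with H=2, L=-6]  = -2

-2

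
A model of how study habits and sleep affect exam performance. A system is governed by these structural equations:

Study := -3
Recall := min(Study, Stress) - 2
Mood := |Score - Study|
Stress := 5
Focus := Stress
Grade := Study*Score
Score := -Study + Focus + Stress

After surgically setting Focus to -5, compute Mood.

do(Focus=-5) replaces the equation Focus := Stress with the constant Focus = -5.
Score = -Study + Focus + Stress  [with Study=-3, Focus=-5, Stress=5]  = 3
Mood = |Score - Study|  [with Score=3, Study=-3]  = 6

6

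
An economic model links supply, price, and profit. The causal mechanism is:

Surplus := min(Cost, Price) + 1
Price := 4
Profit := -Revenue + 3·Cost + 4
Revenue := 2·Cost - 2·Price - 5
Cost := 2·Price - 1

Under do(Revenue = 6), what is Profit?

The intervention breaks the incoming arrows to Revenue: Revenue := 2·Cost - 2·Price - 5 no longer applies, and Revenue = 6.
Cost = 2·Price - 1  [with Price=4]  = 7
Profit = -Revenue + 3·Cost + 4  [with Revenue=6, Cost=7]  = 19

19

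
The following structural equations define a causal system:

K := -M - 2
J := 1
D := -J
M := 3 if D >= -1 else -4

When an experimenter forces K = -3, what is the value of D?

-1

The intervention breaks the incoming arrows to K: K := -M - 2 no longer applies, and K = -3.
Since D is not a descendant of the intervened variable, it is unaffected.
D = -J  [with J=1]  = -1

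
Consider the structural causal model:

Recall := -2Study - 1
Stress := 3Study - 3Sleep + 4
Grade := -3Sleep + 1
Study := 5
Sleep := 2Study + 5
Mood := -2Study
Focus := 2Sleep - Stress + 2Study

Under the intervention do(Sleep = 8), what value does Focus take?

31

Under do(Sleep=8), the mechanism Sleep := 2Study + 5 is discarded; Sleep is fixed at 8.
Stress = 3Study - 3Sleep + 4  [with Study=5, Sleep=8]  = -5
Focus = 2Sleep - Stress + 2Study  [with Sleep=8, Stress=-5, Study=5]  = 31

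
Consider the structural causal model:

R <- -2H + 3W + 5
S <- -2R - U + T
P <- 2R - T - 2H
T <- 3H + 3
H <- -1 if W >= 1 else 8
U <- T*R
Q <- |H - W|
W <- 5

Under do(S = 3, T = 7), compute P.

39

Under do(S = 3, T = 7), each intervened variable's structural equation is replaced by its fixed value.
H = -1 if W >= 1 else 8  [with W=5]  = -1
R = -2H + 3W + 5  [with H=-1, W=5]  = 22
P = 2R - T - 2H  [with R=22, T=7, H=-1]  = 39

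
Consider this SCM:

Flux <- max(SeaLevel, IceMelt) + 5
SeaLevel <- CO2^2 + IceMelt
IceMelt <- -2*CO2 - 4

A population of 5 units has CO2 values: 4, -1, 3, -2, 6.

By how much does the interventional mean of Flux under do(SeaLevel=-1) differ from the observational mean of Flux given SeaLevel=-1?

0.2

do(SeaLevel=-1) breaks SeaLevel's dependence on CO2. With SeaLevel=-1 fixed, Flux across the units is 4, 4, 4, 5, 4, mean 4.2.
Conditioning on SeaLevel=-1 selects the 2 unit(s) with CO2 ∈ {-1, 3}. Their Flux values: 4, 4. Mean = 4.
Difference = 4.2 − 4 = 0.2.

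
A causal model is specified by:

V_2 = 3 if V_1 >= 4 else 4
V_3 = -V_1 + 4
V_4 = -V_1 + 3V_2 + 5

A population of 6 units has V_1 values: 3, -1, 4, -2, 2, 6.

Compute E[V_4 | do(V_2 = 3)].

12

do(V_2=3) breaks V_2's dependence on V_1. With V_2=3 fixed, V_4 across the units is 11, 15, 10, 16, 12, 8, mean 12.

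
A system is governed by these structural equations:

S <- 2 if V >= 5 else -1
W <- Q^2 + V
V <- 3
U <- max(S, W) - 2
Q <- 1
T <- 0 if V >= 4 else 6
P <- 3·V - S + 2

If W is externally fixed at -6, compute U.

-3

The intervention breaks the incoming arrows to W: W <- Q^2 + V no longer applies, and W = -6.
S = 2 if V >= 5 else -1  [with V=3]  = -1
U = max(S, W) - 2  [with S=-1, W=-6]  = -3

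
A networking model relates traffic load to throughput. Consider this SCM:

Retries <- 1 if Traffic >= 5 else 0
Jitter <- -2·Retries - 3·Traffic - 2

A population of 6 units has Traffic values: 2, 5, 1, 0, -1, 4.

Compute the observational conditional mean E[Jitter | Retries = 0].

Observing Retries=0 restricts to units where Retries's equation naturally yields 0: Traffic ∈ {2, 1, 0, -1, 4}. In that subpopulation Jitter = -8, -5, -2, 1, -14, mean -5.6.

-5.6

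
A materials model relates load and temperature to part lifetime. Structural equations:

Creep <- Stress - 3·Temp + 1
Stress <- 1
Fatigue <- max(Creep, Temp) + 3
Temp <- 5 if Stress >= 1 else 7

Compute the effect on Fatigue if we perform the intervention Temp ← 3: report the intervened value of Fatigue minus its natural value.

Under do(Temp=3), the mechanism Temp <- 5 if Stress >= 1 else 7 is discarded; Temp is fixed at 3.
Creep = Stress - 3·Temp + 1  [with Stress=1, Temp=3]  = -7
Fatigue = max(Creep, Temp) + 3  [with Creep=-7, Temp=3]  = 6
Without intervention: Temp = 5 if Stress >= 1 else 7  [with Stress=1]  = 5; Creep = Stress - 3·Temp + 1  [with Stress=1, Temp=5]  = -13; Fatigue = max(Creep, Temp) + 3  [with Creep=-13, Temp=5]  = 8.
Change = 6 − 8 = -2.

-2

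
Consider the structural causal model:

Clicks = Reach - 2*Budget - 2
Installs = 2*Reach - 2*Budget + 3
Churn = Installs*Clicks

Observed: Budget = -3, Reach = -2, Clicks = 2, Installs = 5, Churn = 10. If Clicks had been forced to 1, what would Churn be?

do(Clicks=1) replaces the equation Clicks = Reach - 2*Budget - 2 with the constant Clicks = 1.
Installs = 2*Reach - 2*Budget + 3  [with Reach=-2, Budget=-3]  = 5
Churn = Installs*Clicks  [with Installs=5, Clicks=1]  = 5

5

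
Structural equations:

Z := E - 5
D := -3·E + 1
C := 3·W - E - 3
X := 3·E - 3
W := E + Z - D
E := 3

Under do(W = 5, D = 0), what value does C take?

9

The joint intervention fixes W = 5, D = 0, removing each variable's own equation.
C = 3·W - E - 3  [with W=5, E=3]  = 9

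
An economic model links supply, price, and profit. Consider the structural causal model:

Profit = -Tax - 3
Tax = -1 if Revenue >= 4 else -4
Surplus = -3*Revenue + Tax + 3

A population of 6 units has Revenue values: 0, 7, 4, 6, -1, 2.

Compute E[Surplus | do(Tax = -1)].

Every unit gets Tax=-1 under the intervention. Surplus values become 2, -19, -10, -16, 5, -4; E[Surplus|do(Tax=-1)] = -7.

-7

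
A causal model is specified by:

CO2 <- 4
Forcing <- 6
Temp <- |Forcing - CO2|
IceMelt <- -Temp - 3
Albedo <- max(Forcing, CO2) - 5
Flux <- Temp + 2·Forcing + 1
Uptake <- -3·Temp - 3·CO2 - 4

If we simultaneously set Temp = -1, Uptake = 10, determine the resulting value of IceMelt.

The joint intervention fixes Temp = -1, Uptake = 10, removing each variable's own equation.
IceMelt = -Temp - 3  [with Temp=-1]  = -2

-2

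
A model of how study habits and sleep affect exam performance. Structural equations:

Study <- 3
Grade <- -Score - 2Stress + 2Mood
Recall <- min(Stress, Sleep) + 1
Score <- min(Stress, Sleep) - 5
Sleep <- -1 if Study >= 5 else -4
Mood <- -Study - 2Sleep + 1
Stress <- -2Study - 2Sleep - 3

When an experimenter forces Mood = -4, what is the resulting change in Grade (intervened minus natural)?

-20

Under do(Mood=-4), the mechanism Mood <- -Study - 2Sleep + 1 is discarded; Mood is fixed at -4.
Sleep = -1 if Study >= 5 else -4  [with Study=3]  = -4
Stress = -2Study - 2Sleep - 3  [with Study=3, Sleep=-4]  = -1
Score = min(Stress, Sleep) - 5  [with Stress=-1, Sleep=-4]  = -9
Grade = -Score - 2Stress + 2Mood  [with Score=-9, Stress=-1, Mood=-4]  = 3
Without intervention: Sleep = -1 if Study >= 5 else -4  [with Study=3]  = -4; Stress = -2Study - 2Sleep - 3  [with Study=3, Sleep=-4]  = -1; Score = min(Stress, Sleep) - 5  [with Stress=-1, Sleep=-4]  = -9; Mood = -Study - 2Sleep + 1  [with Study=3, Sleep=-4]  = 6; Grade = -Score - 2Stress + 2Mood  [with Score=-9, Stress=-1, Mood=6]  = 23.
Change = 3 − 23 = -20.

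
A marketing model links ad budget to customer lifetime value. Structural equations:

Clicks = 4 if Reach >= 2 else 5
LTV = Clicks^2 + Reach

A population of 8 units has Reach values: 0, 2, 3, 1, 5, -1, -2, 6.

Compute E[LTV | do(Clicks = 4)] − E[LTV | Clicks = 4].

-2.25

Under do(Clicks=4), Clicks's equation is replaced by Clicks=4 for every unit. Per-unit LTV: 16, 18, 19, 17, 21, 15, 14, 22. Mean = 17.75.
Conditioning on Clicks=4 selects the 4 unit(s) with Reach ∈ {2, 3, 5, 6}. Their LTV values: 18, 19, 21, 22. Mean = 20.
Difference = 17.75 − 20 = -2.25.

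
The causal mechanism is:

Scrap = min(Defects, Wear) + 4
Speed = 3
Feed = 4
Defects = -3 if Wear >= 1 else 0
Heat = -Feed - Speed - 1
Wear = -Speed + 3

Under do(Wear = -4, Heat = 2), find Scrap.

The joint intervention fixes Wear = -4, Heat = 2, removing each variable's own equation.
Defects = -3 if Wear >= 1 else 0  [with Wear=-4]  = 0
Scrap = min(Defects, Wear) + 4  [with Defects=0, Wear=-4]  = 0

0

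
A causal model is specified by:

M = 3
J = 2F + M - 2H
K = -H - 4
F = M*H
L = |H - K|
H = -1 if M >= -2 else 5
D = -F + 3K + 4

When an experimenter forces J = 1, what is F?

Intervening sets J = 1 and removes its equation (J = 2F + M - 2H).
F is not downstream of the intervention, so its value is determined by the original equations.
H = -1 if M >= -2 else 5  [with M=3]  = -1
F = M*H  [with M=3, H=-1]  = -3

-3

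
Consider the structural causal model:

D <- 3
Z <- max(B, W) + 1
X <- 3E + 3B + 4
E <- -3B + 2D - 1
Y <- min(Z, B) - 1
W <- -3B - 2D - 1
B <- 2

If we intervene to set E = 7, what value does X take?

The intervention breaks the incoming arrows to E: E <- -3B + 2D - 1 no longer applies, and E = 7.
X = 3E + 3B + 4  [with E=7, B=2]  = 31

31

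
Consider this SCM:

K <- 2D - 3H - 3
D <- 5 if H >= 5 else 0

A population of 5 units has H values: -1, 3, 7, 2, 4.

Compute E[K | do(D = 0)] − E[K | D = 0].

do(D=0) breaks D's dependence on H. With D=0 fixed, K across the units is 0, -12, -24, -9, -15, mean -12.
Observing D=0 restricts to units where D's equation naturally yields 0: H ∈ {-1, 3, 2, 4}. In that subpopulation K = 0, -12, -9, -15, mean -9.
Difference = -12 − (-9) = -3.

-3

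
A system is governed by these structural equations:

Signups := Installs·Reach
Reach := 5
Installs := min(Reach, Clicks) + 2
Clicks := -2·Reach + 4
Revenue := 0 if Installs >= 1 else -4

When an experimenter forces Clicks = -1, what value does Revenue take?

do(Clicks=-1) replaces the equation Clicks := -2·Reach + 4 with the constant Clicks = -1.
Installs = min(Reach, Clicks) + 2  [with Reach=5, Clicks=-1]  = 1
Revenue = 0 if Installs >= 1 else -4  [with Installs=1]  = 0

0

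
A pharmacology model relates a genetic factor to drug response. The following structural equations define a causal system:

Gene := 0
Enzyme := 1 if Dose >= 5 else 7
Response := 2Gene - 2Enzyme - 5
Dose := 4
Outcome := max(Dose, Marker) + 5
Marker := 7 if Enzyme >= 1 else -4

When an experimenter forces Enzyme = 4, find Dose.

4

Under do(Enzyme=4), the mechanism Enzyme := 1 if Dose >= 5 else 7 is discarded; Enzyme is fixed at 4.
Since Dose is not a descendant of the intervened variable, it is unaffected.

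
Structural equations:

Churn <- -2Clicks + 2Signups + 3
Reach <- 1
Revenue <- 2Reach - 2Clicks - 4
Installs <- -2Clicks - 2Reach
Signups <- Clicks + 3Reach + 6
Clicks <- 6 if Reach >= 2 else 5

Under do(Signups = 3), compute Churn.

Intervening sets Signups = 3 and removes its equation (Signups <- Clicks + 3Reach + 6).
Clicks = 6 if Reach >= 2 else 5  [with Reach=1]  = 5
Churn = -2Clicks + 2Signups + 3  [with Clicks=5, Signups=3]  = -1

-1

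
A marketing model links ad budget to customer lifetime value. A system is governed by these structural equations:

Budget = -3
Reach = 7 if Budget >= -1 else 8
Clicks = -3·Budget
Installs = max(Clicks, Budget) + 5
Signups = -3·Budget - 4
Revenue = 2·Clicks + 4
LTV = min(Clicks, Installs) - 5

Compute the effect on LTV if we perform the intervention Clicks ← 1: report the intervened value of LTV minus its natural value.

-8

The intervention breaks the incoming arrows to Clicks: Clicks = -3·Budget no longer applies, and Clicks = 1.
Installs = max(Clicks, Budget) + 5  [with Clicks=1, Budget=-3]  = 6
LTV = min(Clicks, Installs) - 5  [with Clicks=1, Installs=6]  = -4
Without intervention: Clicks = -3·Budget  [with Budget=-3]  = 9; Installs = max(Clicks, Budget) + 5  [with Clicks=9, Budget=-3]  = 14; LTV = min(Clicks, Installs) - 5  [with Clicks=9, Installs=14]  = 4.
Change = -4 − 4 = -8.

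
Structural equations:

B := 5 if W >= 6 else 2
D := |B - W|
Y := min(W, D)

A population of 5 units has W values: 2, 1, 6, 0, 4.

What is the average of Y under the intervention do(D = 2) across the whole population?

do(D=2) breaks D's dependence on W. With D=2 fixed, Y across the units is 2, 1, 2, 0, 2, mean 1.4.

1.4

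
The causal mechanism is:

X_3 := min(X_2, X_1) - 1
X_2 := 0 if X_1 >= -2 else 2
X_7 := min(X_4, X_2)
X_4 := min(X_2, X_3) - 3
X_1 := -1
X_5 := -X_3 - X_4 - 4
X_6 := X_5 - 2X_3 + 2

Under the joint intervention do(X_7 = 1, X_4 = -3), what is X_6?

7

Setting X_7 = 1, X_4 = -3 by intervention discards those variables' equations.
X_2 = 0 if X_1 >= -2 else 2  [with X_1=-1]  = 0
X_3 = min(X_2, X_1) - 1  [with X_2=0, X_1=-1]  = -2
X_5 = -X_3 - X_4 - 4  [with X_3=-2, X_4=-3]  = 1
X_6 = X_5 - 2X_3 + 2  [with X_5=1, X_3=-2]  = 7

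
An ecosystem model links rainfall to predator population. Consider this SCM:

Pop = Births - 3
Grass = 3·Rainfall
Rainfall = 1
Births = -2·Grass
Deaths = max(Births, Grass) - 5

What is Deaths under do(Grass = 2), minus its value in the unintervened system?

-1

Under do(Grass=2), the mechanism Grass = 3·Rainfall is discarded; Grass is fixed at 2.
Births = -2·Grass  [with Grass=2]  = -4
Deaths = max(Births, Grass) - 5  [with Births=-4, Grass=2]  = -3
Without intervention: Grass = 3·Rainfall  [with Rainfall=1]  = 3; Births = -2·Grass  [with Grass=3]  = -6; Deaths = max(Births, Grass) - 5  [with Births=-6, Grass=3]  = -2.
Change = -3 − (-2) = -1.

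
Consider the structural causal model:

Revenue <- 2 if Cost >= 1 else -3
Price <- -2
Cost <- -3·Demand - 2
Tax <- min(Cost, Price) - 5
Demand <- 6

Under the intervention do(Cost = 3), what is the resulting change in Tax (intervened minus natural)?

18

do(Cost=3) replaces the equation Cost <- -3·Demand - 2 with the constant Cost = 3.
Tax = min(Cost, Price) - 5  [with Cost=3, Price=-2]  = -7
Without intervention: Cost = -3·Demand - 2  [with Demand=6]  = -20; Tax = min(Cost, Price) - 5  [with Cost=-20, Price=-2]  = -25.
Change = -7 − (-25) = 18.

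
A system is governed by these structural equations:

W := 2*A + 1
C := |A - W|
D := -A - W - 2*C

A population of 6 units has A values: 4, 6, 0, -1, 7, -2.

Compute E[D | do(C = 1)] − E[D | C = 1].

Every unit gets C=1 under the intervention. D values become -15, -21, -3, 0, -24, 3; E[D|do(C=1)] = -10.
Observing C=1 restricts to units where C's equation naturally yields 1: A ∈ {0, -2}. In that subpopulation D = -3, 3, mean 0.
Difference = -10 − 0 = -10.

-10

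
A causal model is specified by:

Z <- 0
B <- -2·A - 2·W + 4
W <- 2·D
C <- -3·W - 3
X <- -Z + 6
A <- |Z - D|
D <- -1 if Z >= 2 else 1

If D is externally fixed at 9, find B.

-50

Under do(D=9), the mechanism D <- -1 if Z >= 2 else 1 is discarded; D is fixed at 9.
W = 2·D  [with D=9]  = 18
A = |Z - D|  [with Z=0, D=9]  = 9
B = -2·A - 2·W + 4  [with A=9, W=18]  = -50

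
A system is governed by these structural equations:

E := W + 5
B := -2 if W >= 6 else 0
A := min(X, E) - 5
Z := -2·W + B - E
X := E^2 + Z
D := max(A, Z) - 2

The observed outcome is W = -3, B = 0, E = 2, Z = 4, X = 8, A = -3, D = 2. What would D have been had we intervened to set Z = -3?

-5

The intervention breaks the incoming arrows to Z: Z := -2·W + B - E no longer applies, and Z = -3.
E = W + 5  [with W=-3]  = 2
X = E^2 + Z  [with E=2, Z=-3]  = 1
A = min(X, E) - 5  [with X=1, E=2]  = -4
D = max(A, Z) - 2  [with A=-4, Z=-3]  = -5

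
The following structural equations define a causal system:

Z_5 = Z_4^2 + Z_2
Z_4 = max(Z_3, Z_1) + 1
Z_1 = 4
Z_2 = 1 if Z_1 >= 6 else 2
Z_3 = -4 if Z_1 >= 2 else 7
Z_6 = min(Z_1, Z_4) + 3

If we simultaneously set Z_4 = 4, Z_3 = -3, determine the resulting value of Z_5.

18

The joint intervention fixes Z_4 = 4, Z_3 = -3, removing each variable's own equation.
Z_2 = 1 if Z_1 >= 6 else 2  [with Z_1=4]  = 2
Z_5 = Z_4^2 + Z_2  [with Z_4=4, Z_2=2]  = 18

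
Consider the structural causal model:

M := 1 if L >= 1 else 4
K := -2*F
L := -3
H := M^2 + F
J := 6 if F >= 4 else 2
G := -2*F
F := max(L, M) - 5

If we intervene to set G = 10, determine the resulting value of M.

Under do(G=10), the mechanism G := -2*F is discarded; G is fixed at 10.
M is not downstream of the intervention, so its value is determined by the original equations.
M = 1 if L >= 1 else 4  [with L=-3]  = 4

4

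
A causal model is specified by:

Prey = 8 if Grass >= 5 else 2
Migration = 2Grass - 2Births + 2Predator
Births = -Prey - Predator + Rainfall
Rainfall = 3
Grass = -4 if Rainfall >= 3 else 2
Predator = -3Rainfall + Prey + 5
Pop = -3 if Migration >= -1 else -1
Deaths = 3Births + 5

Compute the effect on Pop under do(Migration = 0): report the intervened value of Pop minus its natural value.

do(Migration=0) replaces the equation Migration = 2Grass - 2Births + 2Predator with the constant Migration = 0.
Pop = -3 if Migration >= -1 else -1  [with Migration=0]  = -3
Without intervention: Grass = -4 if Rainfall >= 3 else 2  [with Rainfall=3]  = -4; Prey = 8 if Grass >= 5 else 2  [with Grass=-4]  = 2; Predator = -3Rainfall + Prey + 5  [with Rainfall=3, Prey=2]  = -2; Births = -Prey - Predator + Rainfall  [with Prey=2, Predator=-2, Rainfall=3]  = 3; Migration = 2Grass - 2Births + 2Predator  [with Grass=-4, Births=3, Predator=-2]  = -18; Pop = -3 if Migration >= -1 else -1  [with Migration=-18]  = -1.
Change = -3 − (-1) = -2.

-2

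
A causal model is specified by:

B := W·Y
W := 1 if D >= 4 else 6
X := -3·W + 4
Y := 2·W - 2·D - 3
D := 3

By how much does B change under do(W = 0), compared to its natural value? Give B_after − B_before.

Under do(W=0), the mechanism W := 1 if D >= 4 else 6 is discarded; W is fixed at 0.
Y = 2·W - 2·D - 3  [with W=0, D=3]  = -9
B = W·Y  [with W=0, Y=-9]  = 0
Without intervention: W = 1 if D >= 4 else 6  [with D=3]  = 6; Y = 2·W - 2·D - 3  [with W=6, D=3]  = 3; B = W·Y  [with W=6, Y=3]  = 18.
Change = 0 − 18 = -18.

-18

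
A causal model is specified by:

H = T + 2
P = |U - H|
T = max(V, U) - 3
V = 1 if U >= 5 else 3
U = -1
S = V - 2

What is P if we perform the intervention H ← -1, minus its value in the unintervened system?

Intervening sets H = -1 and removes its equation (H = T + 2).
P = |U - H|  [with U=-1, H=-1]  = 0
Without intervention: V = 1 if U >= 5 else 3  [with U=-1]  = 3; T = max(V, U) - 3  [with V=3, U=-1]  = 0; H = T + 2  [with T=0]  = 2; P = |U - H|  [with U=-1, H=2]  = 3.
Change = 0 − 3 = -3.

-3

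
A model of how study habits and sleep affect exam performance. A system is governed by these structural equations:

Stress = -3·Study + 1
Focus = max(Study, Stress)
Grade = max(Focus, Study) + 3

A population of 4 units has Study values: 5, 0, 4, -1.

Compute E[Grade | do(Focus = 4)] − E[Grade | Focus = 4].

0.25

Every unit gets Focus=4 under the intervention. Grade values become 8, 7, 7, 7; E[Grade|do(Focus=4)] = 7.25.
Conditioning on Focus=4 selects the 2 unit(s) with Study ∈ {4, -1}. Their Grade values: 7, 7. Mean = 7.
Difference = 7.25 − 7 = 0.25.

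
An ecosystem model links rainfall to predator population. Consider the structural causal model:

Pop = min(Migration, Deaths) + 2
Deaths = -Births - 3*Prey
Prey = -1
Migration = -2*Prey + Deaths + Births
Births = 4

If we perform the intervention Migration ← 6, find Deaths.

-1

Under do(Migration=6), the mechanism Migration = -2*Prey + Deaths + Births is discarded; Migration is fixed at 6.
Since Deaths is not a descendant of the intervened variable, it is unaffected.
Deaths = -Births - 3*Prey  [with Births=4, Prey=-1]  = -1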